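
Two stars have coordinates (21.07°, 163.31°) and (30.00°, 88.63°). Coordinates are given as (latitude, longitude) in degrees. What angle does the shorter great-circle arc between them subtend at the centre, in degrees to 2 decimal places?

66.84°

In radians: φ₁ = 0.3677, φ₂ = 0.5236, Δλ = -74.680° = -1.3034 rad.
cos c = sin φ₁ sin φ₂ + cos φ₁ cos φ₂ cos Δλ = (0.3595)(0.5000) + (0.9331)(0.8660)(0.2642) = 0.39327,
so c = arccos(0.39327) = 1.16661 rad.
So the angular separation is 66.84°.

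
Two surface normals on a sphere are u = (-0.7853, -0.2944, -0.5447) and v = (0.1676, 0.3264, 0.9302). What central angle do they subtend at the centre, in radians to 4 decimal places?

u·v = -0.7344; |u| = 1.0000, |v| = 0.9999.
cos θ = (u·v)/(|u||v|) = -0.7344, so θ = 2.3956 rad.

2.3956 rad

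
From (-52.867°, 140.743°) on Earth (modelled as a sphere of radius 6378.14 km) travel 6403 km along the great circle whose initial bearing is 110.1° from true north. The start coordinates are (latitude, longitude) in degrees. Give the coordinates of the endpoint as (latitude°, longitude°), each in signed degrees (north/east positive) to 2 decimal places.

Angular distance δ = d/R = 6403/6378.14 = 1.00390 rad; initial bearing θ = 1.9216 rad.
sin φ₂ = sin φ₁ cos δ + cos φ₁ sin δ cos θ = (-0.7972)(0.5370) + (0.6037)(0.8436)(-0.3437) = -0.6031, so φ₂ = -37.09°.
Δλ = atan2(sin θ sin δ cos φ₁, cos δ − sin φ₁ sin φ₂) = atan2(0.4782, 0.0562) = 83.300°.
λ₂ = 140.743° + 83.300° = 224.04° → -135.96° after wrapping to (−180°, 180°].

-37.09°, -135.96°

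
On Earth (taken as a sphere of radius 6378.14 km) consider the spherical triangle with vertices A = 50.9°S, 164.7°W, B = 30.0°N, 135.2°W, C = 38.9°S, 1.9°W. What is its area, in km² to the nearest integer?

88162284 km²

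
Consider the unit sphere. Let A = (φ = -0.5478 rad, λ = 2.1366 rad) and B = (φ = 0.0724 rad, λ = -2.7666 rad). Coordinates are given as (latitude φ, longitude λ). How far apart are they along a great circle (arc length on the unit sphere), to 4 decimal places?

With latitudes φ₁ = -31.387°, φ₂ = 4.148° and longitude difference Δλ = 79.067°:
cos c = sin φ₁ sin φ₂ + cos φ₁ cos φ₂ cos Δλ = (-0.5208)(0.0723) + (0.8537)(0.9974)(0.1897) = 0.12381,
so c = arccos(0.12381) = 1.44667 rad.
On the unit sphere the arc length equals the central angle: 1.4467.

1.4467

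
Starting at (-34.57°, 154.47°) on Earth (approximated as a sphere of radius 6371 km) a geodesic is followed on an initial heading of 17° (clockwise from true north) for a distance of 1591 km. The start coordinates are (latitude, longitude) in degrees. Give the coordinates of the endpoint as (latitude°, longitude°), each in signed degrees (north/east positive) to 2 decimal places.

Angular distance δ = d/R = 1591/6371 = 0.24973 rad; initial bearing θ = 0.2967 rad.
sin φ₂ = sin φ₁ cos δ + cos φ₁ sin δ cos θ = (-0.5674)(0.9690) + (0.8234)(0.2471)(0.9563) = -0.3552, so φ₂ = -20.81°.
Δλ = atan2(sin θ sin δ cos φ₁, cos δ − sin φ₁ sin φ₂) = atan2(0.0595, 0.7674) = 4.433°.
λ₂ = 154.470° + 4.433° = 158.90°.

-20.81°, 158.90°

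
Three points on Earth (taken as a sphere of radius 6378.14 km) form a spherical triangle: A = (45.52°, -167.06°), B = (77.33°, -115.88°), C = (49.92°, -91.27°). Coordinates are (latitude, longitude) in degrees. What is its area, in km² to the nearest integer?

7155545 km²

Side lengths (central angles): a = 0.5056, b = 0.8544, c = 0.6560 rad; semiperimeter s = 1.0080.
By l'Huilier's theorem, tan(E/4) = √[tan(s/2) tan((s−a)/2) tan((s−b)/2) tan((s−c)/2)], giving spherical excess E = 0.1759 rad.
Area = E·R² = 0.1759 × (6378.14)² ≈ 7155545 km².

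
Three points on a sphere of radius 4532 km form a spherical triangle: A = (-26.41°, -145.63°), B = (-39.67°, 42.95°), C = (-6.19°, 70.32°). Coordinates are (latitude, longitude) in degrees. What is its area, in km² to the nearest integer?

25274873 km²

Side lengths (central angles): a = 0.7251, b = 2.3089, c = 1.9799 rad; semiperimeter s = 2.5069.
By l'Huilier's theorem, tan(E/4) = √[tan(s/2) tan((s−a)/2) tan((s−b)/2) tan((s−c)/2)], giving spherical excess E = 1.2306 rad.
Area = E·R² = 1.2306 × (4532)² ≈ 25274873 km².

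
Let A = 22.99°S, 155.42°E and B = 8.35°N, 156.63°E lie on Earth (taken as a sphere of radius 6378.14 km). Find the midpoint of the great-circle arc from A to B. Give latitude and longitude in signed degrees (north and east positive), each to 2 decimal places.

The central angle between A and B is δ = 0.5474 rad.
With f = 0.5, the slerp weights are sin((1−f)δ)/sin δ = 0.5193 and sin(fδ)/sin δ = 0.5193.
Weighted sum of the unit vectors: (0.5193)·(-0.8372,0.3829,-0.3906) + (0.5193)·(-0.9082,0.3925,0.1452) = (-0.9064, 0.4027, -0.1274).
Converting back: φ = atan2(z, √(x²+y²)) = -7.32°, λ = atan2(y, x) = 156.05°.

-7.32°, 156.05°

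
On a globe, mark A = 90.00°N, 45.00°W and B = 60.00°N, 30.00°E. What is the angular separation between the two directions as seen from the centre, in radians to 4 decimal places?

0.5236 rad

In radians: φ₁ = 1.5708, φ₂ = 1.0472, Δλ = 75.000° = 1.3090 rad.
Haversine: a = sin²(Δφ/2) + cos φ₁ cos φ₂ sin²(Δλ/2) = 0.0670 + (0.0000)(0.5000)(0.3706) = 0.06699.
Central angle c = 2·arcsin(√a) = 0.52360 rad.
So the angular separation is 0.5236 rad.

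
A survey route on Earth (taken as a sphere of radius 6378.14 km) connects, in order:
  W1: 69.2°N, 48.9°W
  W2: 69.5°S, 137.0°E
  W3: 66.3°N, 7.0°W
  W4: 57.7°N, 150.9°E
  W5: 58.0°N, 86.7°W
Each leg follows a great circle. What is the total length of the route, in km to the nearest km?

50616 km

Leg W1→W2: central angle 3.1049 rad, distance 19803.6 km.
Leg W2→W3: central angle 2.9025 rad, distance 18512.7 km.
Leg W3→W4: central angle 0.9582 rad, distance 6111.7 km.
Leg W4→W5: central angle 0.9702 rad, distance 6188.4 km.
Total: 19803.6 + 18512.7 + 6111.7 + 6188.4 ≈ 50616 km.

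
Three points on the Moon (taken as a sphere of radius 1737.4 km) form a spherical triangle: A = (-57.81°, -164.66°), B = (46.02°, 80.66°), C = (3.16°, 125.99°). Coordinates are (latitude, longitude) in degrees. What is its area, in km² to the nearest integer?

516991 km²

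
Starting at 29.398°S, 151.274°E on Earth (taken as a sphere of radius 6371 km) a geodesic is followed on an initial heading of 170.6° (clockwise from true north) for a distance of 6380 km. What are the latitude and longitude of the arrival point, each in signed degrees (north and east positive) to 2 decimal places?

-81.33°, -142.92°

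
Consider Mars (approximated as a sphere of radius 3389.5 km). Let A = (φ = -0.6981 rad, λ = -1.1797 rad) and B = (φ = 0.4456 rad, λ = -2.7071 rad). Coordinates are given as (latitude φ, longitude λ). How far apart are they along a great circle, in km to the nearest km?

6170 km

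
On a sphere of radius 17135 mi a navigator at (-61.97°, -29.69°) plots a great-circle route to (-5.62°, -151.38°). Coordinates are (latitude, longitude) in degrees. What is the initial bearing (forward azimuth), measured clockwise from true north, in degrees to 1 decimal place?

With φ₁ = -1.0816, φ₂ = -0.0981, Δλ = -2.1239 rad, the forward-azimuth formula gives
θ = atan2( sin Δλ cos φ₂ , cos φ₁ sin φ₂ − sin φ₁ cos φ₂ cos Δλ ) = atan2(-0.8468, -0.5075) = -120.93°.
Adding 360° brings this into [0°, 360°): 239.1°.

239.1°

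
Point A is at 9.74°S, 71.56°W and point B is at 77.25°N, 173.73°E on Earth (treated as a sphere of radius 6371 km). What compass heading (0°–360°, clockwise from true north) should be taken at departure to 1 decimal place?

With φ₁ = -0.1700, φ₂ = 1.3483, Δλ = -2.0021 rad, the forward-azimuth formula gives
θ = atan2( sin Δλ cos φ₂ , cos φ₁ sin φ₂ − sin φ₁ cos φ₂ cos Δλ ) = atan2(-0.2005, 0.9457) = -11.97°.
Adding 360° brings this into [0°, 360°): 348.0°.

348.0°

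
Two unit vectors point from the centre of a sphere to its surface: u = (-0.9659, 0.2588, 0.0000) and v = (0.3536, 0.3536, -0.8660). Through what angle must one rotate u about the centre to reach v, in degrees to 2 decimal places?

104.48°

u·v = -0.2500; |u| = 1.0000, |v| = 1.0000.
cos θ = (u·v)/(|u||v|) = -0.2500, so θ = 104.48°.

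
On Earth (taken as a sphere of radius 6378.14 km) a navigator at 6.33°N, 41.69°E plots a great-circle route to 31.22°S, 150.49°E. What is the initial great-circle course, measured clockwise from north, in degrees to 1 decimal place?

With φ₁ = 0.1105, φ₂ = -0.5449, Δλ = 1.8989 rad, the forward-azimuth formula gives
θ = atan2( sin Δλ cos φ₂ , cos φ₁ sin φ₂ − sin φ₁ cos φ₂ cos Δλ ) = atan2(0.8096, -0.4848) = 120.91°.
So the initial bearing is 120.9°.

120.9°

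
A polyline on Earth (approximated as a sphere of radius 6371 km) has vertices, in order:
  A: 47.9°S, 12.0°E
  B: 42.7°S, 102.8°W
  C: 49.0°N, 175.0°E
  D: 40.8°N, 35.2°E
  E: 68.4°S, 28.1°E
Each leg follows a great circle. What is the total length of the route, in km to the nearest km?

Leg A→B: central angle 1.2698 rad, distance 8089.6 km.
Leg B→C: central angle 2.0335 rad, distance 12955.5 km.
Leg C→D: central angle 1.4567 rad, distance 9280.8 km.
Leg D→E: central angle 1.9082 rad, distance 12156.9 km.
Total: 8089.6 + 12955.5 + 9280.8 + 12156.9 ≈ 42483 km.

42483 km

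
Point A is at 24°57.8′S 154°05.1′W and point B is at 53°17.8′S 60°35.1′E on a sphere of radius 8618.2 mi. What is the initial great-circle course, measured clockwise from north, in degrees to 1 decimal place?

Δλ = -145.330° = -2.5365 rad.
y = sin Δλ · cos φ₂ = (-0.5688)(0.5977) = -0.3400
x = cos φ₁ sin φ₂ − sin φ₁ cos φ₂ cos Δλ = (0.9066)(-0.8017) − (-0.4220)(0.5977)(-0.8224) = -0.9343
θ = atan2(y, x) = -160.00°; adding 360° gives 200.0°.

200.0°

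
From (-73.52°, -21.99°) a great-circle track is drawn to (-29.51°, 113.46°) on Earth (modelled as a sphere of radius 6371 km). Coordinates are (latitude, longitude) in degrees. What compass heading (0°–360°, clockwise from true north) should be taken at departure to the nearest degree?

140°

Δλ = 135.450° = 2.3640 rad.
y = sin Δλ · cos φ₂ = (0.7015)(0.8703) = 0.6105
x = cos φ₁ sin φ₂ − sin φ₁ cos φ₂ cos Δλ = (0.2837)(-0.4926) − (-0.9589)(0.8703)(-0.7126) = -0.7344
θ = atan2(y, x) = 140.26°, so the bearing is 140°.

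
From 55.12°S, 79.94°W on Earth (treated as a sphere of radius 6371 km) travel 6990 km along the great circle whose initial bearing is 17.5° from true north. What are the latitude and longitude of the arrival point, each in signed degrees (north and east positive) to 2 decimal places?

6.38°, -64.32°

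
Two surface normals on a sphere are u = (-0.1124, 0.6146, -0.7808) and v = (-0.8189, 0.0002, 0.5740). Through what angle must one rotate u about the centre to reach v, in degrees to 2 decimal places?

110.85°

u·v = -0.3560; |u| = 1.0000, |v| = 1.0000.
cos θ = (u·v)/(|u||v|) = -0.3560, so θ = 110.85°.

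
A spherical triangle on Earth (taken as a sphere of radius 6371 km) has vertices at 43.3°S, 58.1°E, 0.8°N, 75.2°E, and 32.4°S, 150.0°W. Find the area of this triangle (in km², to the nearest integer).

Side lengths (central angles): a = 2.2173, b = 1.7463, c = 0.8149 rad; semiperimeter s = 2.3892.
By l'Huilier's theorem, tan(E/4) = √[tan(s/2) tan((s−a)/2) tan((s−b)/2) tan((s−c)/2)], giving spherical excess E = 1.0550 rad.
Area = E·R² = 1.0550 × (6371)² ≈ 42820146 km².

42820146 km²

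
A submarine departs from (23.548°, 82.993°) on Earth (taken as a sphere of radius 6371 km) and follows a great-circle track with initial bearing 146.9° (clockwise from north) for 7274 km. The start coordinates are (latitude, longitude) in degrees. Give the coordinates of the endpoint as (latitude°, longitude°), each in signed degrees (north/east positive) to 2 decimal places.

Angular distance δ = d/R = 7274/6371 = 1.14174 rad; initial bearing θ = 2.5639 rad.
sin φ₂ = sin φ₁ cos δ + cos φ₁ sin δ cos θ = (0.3995)(0.4160) + (0.9167)(0.9094)(-0.8377) = -0.5321, so φ₂ = -32.15°.
Δλ = atan2(sin θ sin δ cos φ₁, cos δ − sin φ₁ sin φ₂) = atan2(0.4552, 0.6286) = 35.912°.
λ₂ = 82.993° + 35.912° = 118.91°.

-32.15°, 118.91°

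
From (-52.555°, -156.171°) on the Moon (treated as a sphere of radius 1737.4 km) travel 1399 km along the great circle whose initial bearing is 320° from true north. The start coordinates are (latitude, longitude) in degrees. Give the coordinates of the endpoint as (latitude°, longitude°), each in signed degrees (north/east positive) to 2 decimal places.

Angular distance δ = d/R = 1399/1737.4 = 0.80523 rad; initial bearing θ = 5.5851 rad.
sin φ₂ = sin φ₁ cos δ + cos φ₁ sin δ cos θ = (-0.7939)(0.6929) + (0.6080)(0.7210)(0.7660) = -0.2144, so φ₂ = -12.38°.
Δλ = atan2(sin θ sin δ cos φ₁, cos δ − sin φ₁ sin φ₂) = atan2(-0.2818, 0.5228) = -28.325°.
λ₂ = -156.171° − 28.325° = -184.50° → 175.50° after wrapping to (−180°, 180°].

-12.38°, 175.50°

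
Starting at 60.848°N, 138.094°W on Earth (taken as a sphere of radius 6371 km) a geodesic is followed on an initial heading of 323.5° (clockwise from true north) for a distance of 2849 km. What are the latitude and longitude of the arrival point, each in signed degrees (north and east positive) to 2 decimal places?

73.09°, 159.71°

Angular distance δ = d/R = 2849/6371 = 0.44718 rad; initial bearing θ = 5.6461 rad.
sin φ₂ = sin φ₁ cos δ + cos φ₁ sin δ cos θ = (0.8733)(0.9017) + (0.4871)(0.4324)(0.8039) = 0.9568, so φ₂ = 73.09°.
Δλ = atan2(sin θ sin δ cos φ₁, cos δ − sin φ₁ sin φ₂) = atan2(-0.1253, 0.0661) = -62.194°.
λ₂ = -138.094° − 62.194° = -200.29° → 159.71° after wrapping to (−180°, 180°].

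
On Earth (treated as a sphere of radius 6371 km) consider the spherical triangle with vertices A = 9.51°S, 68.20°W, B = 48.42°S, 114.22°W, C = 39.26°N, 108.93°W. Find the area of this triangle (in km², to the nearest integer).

25480882 km²

Side lengths (central angles): a = 1.5325, b = 1.0768, c = 0.9544 rad; semiperimeter s = 1.7819.
By l'Huilier's theorem, tan(E/4) = √[tan(s/2) tan((s−a)/2) tan((s−b)/2) tan((s−c)/2)], giving spherical excess E = 0.6278 rad.
Area = E·R² = 0.6278 × (6371)² ≈ 25480882 km².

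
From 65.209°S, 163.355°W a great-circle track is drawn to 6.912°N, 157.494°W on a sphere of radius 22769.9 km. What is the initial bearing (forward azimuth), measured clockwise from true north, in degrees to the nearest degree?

6°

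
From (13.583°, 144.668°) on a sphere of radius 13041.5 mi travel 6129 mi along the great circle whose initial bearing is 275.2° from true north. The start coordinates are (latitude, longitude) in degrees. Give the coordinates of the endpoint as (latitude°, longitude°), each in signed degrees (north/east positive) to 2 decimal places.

14.44°, 116.91°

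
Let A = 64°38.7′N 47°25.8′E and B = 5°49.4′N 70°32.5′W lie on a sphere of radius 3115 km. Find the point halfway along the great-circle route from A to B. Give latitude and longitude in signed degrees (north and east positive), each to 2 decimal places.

48.82°, -45.07°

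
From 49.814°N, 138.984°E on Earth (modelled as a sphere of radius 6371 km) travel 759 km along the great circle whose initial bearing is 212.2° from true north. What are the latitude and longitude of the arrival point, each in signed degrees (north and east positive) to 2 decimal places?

Angular distance δ = d/R = 759/6371 = 0.11913 rad; initial bearing θ = 3.7036 rad.
sin φ₂ = sin φ₁ cos δ + cos φ₁ sin δ cos θ = (0.7640)(0.9929) + (0.6453)(0.1189)(-0.8462) = 0.6936, so φ₂ = 43.92°.
Δλ = atan2(sin θ sin δ cos φ₁, cos δ − sin φ₁ sin φ₂) = atan2(-0.0409, 0.4630) = -5.044°.
λ₂ = 138.984° − 5.044° = 133.94°.

43.92°, 133.94°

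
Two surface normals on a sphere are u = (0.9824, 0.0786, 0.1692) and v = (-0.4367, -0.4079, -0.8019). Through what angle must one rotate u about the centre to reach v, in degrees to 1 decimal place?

126.6°

u·v = -0.5968; |u| = 1.0000, |v| = 1.0001.
cos θ = (u·v)/(|u||v|) = -0.5967, so θ = 126.6°.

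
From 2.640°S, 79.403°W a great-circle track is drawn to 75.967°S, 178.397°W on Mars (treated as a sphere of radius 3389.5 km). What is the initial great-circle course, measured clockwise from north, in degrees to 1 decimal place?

Δλ = -98.994° = -1.7278 rad.
y = sin Δλ · cos φ₂ = (-0.9877)(0.2425) = -0.2395
x = cos φ₁ sin φ₂ − sin φ₁ cos φ₂ cos Δλ = (0.9989)(-0.9702) − (-0.0461)(0.2425)(-0.1563) = -0.9709
θ = atan2(y, x) = -166.14°; adding 360° gives 193.9°.

193.9°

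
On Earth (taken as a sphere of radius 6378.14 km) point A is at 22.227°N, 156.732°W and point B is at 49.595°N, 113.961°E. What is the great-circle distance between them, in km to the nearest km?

8107 km

In radians: φ₁ = 0.3879, φ₂ = 0.8656, Δλ = -89.307° = -1.5587 rad.
cos c = sin φ₁ sin φ₂ + cos φ₁ cos φ₂ cos Δλ = (0.3783)(0.7615) + (0.9257)(0.6482)(0.0121) = 0.29531,
so c = arccos(0.29531) = 1.27102 rad.
Distance = R·c = 6378.14 × 1.2710 ≈ 8107 km.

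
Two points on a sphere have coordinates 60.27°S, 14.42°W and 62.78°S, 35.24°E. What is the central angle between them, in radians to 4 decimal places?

0.4052 rad

In radians: φ₁ = -1.0519, φ₂ = -1.0957, Δλ = 49.660° = 0.8667 rad.
Haversine: a = sin²(Δφ/2) + cos φ₁ cos φ₂ sin²(Δλ/2) = 0.0005 + (0.4959)(0.4574)(0.1763) = 0.04048.
Central angle c = 2·arcsin(√a) = 0.40516 rad.
So the angular separation is 0.4052 rad.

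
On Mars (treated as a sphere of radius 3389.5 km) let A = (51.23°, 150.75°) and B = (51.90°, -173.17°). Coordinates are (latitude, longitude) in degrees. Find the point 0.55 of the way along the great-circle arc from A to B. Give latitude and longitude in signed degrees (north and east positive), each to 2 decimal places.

The central angle between A and B is δ = 0.3876 rad.
With f = 0.55, the slerp weights are sin((1−f)δ)/sin δ = 0.4591 and sin(fδ)/sin δ = 0.5598.
Weighted sum of the unit vectors: (0.4591)·(-0.5464,0.3060,0.7797) + (0.5598)·(-0.6127,-0.0734,0.7869) = (-0.5938, 0.0994, 0.7985).
Converting back: φ = atan2(z, √(x²+y²)) = 52.98°, λ = atan2(y, x) = 170.50°.

52.98°, 170.50°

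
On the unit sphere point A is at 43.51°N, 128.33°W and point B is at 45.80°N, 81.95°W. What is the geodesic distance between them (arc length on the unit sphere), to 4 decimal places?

With latitudes φ₁ = 43.510°, φ₂ = 45.800° and longitude difference Δλ = 46.380°:
cos c = sin φ₁ sin φ₂ + cos φ₁ cos φ₂ cos Δλ = (0.6885)(0.7169) + (0.7253)(0.6972)(0.6899) = 0.84239,
so c = arccos(0.84239) = 0.56909 rad.
On the unit sphere the arc length equals the central angle: 0.5691.

0.5691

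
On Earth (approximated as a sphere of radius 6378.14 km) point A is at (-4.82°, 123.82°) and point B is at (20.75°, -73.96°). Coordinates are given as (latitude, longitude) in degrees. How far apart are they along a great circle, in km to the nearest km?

17422 km

Let φ₁ = -0.0841 rad, φ₂ = 0.3622 rad, and Δλ = 2.8313 rad.
cos c = sin φ₁ sin φ₂ + cos φ₁ cos φ₂ cos Δλ = (-0.0840)(0.3543) + (0.9965)(0.9351)(-0.9522) = -0.91709,
so c = arccos(-0.91709) = 2.73152 rad.
Distance = R·c = 6378.14 × 2.7315 ≈ 17422 km.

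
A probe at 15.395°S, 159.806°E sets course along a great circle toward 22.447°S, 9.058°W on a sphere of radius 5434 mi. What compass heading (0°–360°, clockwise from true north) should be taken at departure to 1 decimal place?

196.3°

Δλ = -168.864° = -2.9472 rad.
y = sin Δλ · cos φ₂ = (-0.1931)(0.9242) = -0.1785
x = cos φ₁ sin φ₂ − sin φ₁ cos φ₂ cos Δλ = (0.9641)(-0.3818) − (-0.2655)(0.9242)(-0.9812) = -0.6089
θ = atan2(y, x) = -163.66°; adding 360° gives 196.3°.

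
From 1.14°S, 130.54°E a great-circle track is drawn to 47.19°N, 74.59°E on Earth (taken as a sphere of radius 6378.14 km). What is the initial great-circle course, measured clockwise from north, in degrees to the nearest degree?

With φ₁ = -0.0199, φ₂ = 0.8236, Δλ = -0.9765 rad, the forward-azimuth formula gives
θ = atan2( sin Δλ cos φ₂ , cos φ₁ sin φ₂ − sin φ₁ cos φ₂ cos Δλ ) = atan2(-0.5631, 0.7410) = -37.23°.
Adding 360° brings this into [0°, 360°): 323°.

323°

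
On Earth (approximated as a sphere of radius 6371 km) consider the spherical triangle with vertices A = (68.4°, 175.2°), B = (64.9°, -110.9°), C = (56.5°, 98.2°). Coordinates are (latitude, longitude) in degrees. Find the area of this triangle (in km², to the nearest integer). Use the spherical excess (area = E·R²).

4942086 km²

Side lengths (central angles): a = 0.9878, b = 0.6076, c = 0.4837 rad; semiperimeter s = 1.0395.
By l'Huilier's theorem, tan(E/4) = √[tan(s/2) tan((s−a)/2) tan((s−b)/2) tan((s−c)/2)], giving spherical excess E = 0.1218 rad.
Area = E·R² = 0.1218 × (6371)² ≈ 4942086 km².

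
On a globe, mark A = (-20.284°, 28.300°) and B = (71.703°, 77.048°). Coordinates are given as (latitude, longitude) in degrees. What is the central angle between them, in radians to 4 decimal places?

1.7062 rad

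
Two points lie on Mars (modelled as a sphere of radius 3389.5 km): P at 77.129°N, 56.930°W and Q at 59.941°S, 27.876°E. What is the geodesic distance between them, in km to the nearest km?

8665 km

With latitudes φ₁ = 77.129°, φ₂ = -59.941° and longitude difference Δλ = 84.806°:
cos c = sin φ₁ sin φ₂ + cos φ₁ cos φ₂ cos Δλ = (0.9749)(-0.8655) + (0.2228)(0.5009)(0.0905) = -0.83366,
so c = arccos(-0.83366) = 2.55650 rad.
Distance = R·c = 3389.5 × 2.5565 ≈ 8665 km.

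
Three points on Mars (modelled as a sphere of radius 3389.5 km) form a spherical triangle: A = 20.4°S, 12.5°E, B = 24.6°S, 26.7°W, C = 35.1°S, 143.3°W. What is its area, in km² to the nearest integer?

7502772 km²

Side lengths (central angles): a = 1.6647, b = 2.0933, c = 0.6342 rad; semiperimeter s = 2.1961.
By l'Huilier's theorem, tan(E/4) = √[tan(s/2) tan((s−a)/2) tan((s−b)/2) tan((s−c)/2)], giving spherical excess E = 0.6531 rad.
Area = E·R² = 0.6531 × (3389.5)² ≈ 7502772 km².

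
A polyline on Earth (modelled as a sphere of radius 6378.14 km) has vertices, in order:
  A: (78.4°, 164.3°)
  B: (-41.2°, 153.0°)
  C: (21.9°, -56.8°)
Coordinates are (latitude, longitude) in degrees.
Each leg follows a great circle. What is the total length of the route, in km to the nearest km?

29852 km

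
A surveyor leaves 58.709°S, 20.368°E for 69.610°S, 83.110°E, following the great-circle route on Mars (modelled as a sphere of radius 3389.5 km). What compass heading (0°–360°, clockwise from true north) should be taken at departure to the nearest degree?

139°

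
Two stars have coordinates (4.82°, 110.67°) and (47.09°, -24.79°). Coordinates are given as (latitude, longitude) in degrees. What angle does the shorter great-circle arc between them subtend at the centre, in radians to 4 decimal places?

With latitudes φ₁ = 4.820°, φ₂ = 47.090° and longitude difference Δλ = -135.460°:
Haversine: a = sin²(Δφ/2) + cos φ₁ cos φ₂ sin²(Δλ/2) = 0.1300 + (0.9965)(0.6808)(0.8564) = 0.71101.
Central angle c = 2·arcsin(√a) = 2.00647 rad.
So the angular separation is 2.0065 rad.

2.0065 rad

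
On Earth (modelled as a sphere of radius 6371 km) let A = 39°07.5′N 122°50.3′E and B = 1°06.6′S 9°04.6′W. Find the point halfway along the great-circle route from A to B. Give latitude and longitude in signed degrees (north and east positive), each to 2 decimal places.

39.13°, 41.09°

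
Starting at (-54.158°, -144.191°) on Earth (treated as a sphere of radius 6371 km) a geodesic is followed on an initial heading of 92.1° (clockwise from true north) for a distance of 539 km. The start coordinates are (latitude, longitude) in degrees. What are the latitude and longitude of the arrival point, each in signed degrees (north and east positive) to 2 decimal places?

Angular distance δ = d/R = 539/6371 = 0.08460 rad; initial bearing θ = 1.6074 rad.
sin φ₂ = sin φ₁ cos δ + cos φ₁ sin δ cos θ = (-0.8106)(0.9964) + (0.5856)(0.0845)(-0.0366) = -0.8095, so φ₂ = -54.05°.
Δλ = atan2(sin θ sin δ cos φ₁, cos δ − sin φ₁ sin φ₂) = atan2(0.0494, 0.3402) = 8.270°.
λ₂ = -144.191° + 8.270° = -135.92°.

-54.05°, -135.92°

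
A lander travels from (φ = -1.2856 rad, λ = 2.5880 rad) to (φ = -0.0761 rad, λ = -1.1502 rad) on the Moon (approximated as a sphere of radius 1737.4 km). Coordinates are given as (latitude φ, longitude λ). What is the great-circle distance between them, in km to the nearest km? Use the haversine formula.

3007 km

Let φ₁ = -1.2856 rad, φ₂ = -0.0761 rad, and Δλ = 2.5450 rad.
Haversine: a = sin²(Δφ/2) + cos φ₁ cos φ₂ sin²(Δλ/2) = 0.3233 + (0.2813)(0.9971)(0.9136) = 0.57956.
Central angle c = 2·arcsin(√a) = 1.73059 rad.
Distance = R·c = 1737.4 × 1.7306 ≈ 3007 km.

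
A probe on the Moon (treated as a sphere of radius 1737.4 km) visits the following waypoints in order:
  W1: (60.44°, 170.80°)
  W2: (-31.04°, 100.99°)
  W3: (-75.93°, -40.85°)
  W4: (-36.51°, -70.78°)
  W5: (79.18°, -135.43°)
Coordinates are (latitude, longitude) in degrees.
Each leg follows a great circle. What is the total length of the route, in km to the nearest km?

10340 km

Leg W1→W2: central angle 1.8783 rad, distance 3263.3 km.
Leg W2→W3: central angle 1.2277 rad, distance 2133.0 km.
Leg W3→W4: central angle 0.7281 rad, distance 1265.0 km.
Leg W4→W5: central angle 2.1174 rad, distance 3678.8 km.
Total: 3263.3 + 2133.0 + 1265.0 + 3678.8 ≈ 10340 km.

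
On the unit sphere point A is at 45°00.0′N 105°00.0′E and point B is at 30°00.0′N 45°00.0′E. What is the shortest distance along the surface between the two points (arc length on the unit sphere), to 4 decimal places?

In radians: φ₁ = 0.7854, φ₂ = 0.5236, Δλ = -60.000° = -1.0472 rad.
cos c = sin φ₁ sin φ₂ + cos φ₁ cos φ₂ cos Δλ = (0.7071)(0.5000) + (0.7071)(0.8660)(0.5000) = 0.65974,
so c = arccos(0.65974) = 0.85032 rad.
On the unit sphere the arc length equals the central angle: 0.8503.

0.8503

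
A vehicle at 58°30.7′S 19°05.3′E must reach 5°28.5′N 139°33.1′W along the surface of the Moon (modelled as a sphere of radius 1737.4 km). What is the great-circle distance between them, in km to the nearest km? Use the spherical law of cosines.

3774 km

In radians: φ₁ = -1.0212, φ₂ = 0.0956, Δλ = -158.640° = -2.7688 rad.
cos c = sin φ₁ sin φ₂ + cos φ₁ cos φ₂ cos Δλ = (-0.8527)(0.0954) + (0.5223)(0.9954)(-0.9313) = -0.56559,
so c = arccos(-0.56559) = 2.17194 rad.
Distance = R·c = 1737.4 × 2.1719 ≈ 3774 km.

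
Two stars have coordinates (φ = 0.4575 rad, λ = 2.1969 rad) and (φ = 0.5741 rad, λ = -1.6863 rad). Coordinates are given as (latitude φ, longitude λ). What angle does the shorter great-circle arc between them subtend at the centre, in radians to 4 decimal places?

1.8919 rad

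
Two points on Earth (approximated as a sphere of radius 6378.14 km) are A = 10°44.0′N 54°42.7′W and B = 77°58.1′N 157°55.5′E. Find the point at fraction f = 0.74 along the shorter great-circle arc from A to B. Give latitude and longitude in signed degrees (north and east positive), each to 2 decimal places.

75.55°, -79.06°

The central angle between A and B is δ = 1.5611 rad.
With f = 0.74, the slerp weights are sin((1−f)δ)/sin δ = 0.3949 and sin(fδ)/sin δ = 0.9149.
Weighted sum of the unit vectors: (0.3949)·(0.5676,-0.8020,0.1862) + (0.9149)·(-0.1932,0.0783,0.9780) = (0.0474, -0.2450, 0.9684).
Converting back: φ = atan2(z, √(x²+y²)) = 75.55°, λ = atan2(y, x) = -79.06°.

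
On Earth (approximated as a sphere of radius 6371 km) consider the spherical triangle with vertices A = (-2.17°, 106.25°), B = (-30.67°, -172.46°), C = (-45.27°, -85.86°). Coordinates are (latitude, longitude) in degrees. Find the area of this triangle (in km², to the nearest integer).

45135418 km²

Side lengths (central angles): a = 1.1611, b = 2.2926, c = 1.4208 rad; semiperimeter s = 2.4372.
By l'Huilier's theorem, tan(E/4) = √[tan(s/2) tan((s−a)/2) tan((s−b)/2) tan((s−c)/2)], giving spherical excess E = 1.1120 rad.
Area = E·R² = 1.1120 × (6371)² ≈ 45135418 km².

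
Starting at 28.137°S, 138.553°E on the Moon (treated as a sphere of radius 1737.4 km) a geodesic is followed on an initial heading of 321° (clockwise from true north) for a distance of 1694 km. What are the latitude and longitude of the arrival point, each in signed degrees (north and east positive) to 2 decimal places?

17.61°, 105.42°

Angular distance δ = d/R = 1694/1737.4 = 0.97502 rad; initial bearing θ = 5.6025 rad.
sin φ₂ = sin φ₁ cos δ + cos φ₁ sin δ cos θ = (-0.4716)(0.5612) + (0.8818)(0.8277)(0.7771) = 0.3026, so φ₂ = 17.61°.
Δλ = atan2(sin θ sin δ cos φ₁, cos δ − sin φ₁ sin φ₂) = atan2(-0.4593, 0.7039) = -33.129°.
λ₂ = 138.553° − 33.129° = 105.42°.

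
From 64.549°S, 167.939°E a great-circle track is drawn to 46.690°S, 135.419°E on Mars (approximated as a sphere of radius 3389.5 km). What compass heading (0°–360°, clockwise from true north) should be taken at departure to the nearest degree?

With φ₁ = -1.1266, φ₂ = -0.8149, Δλ = -0.5676 rad, the forward-azimuth formula gives
θ = atan2( sin Δλ cos φ₂ , cos φ₁ sin φ₂ − sin φ₁ cos φ₂ cos Δλ ) = atan2(-0.3688, 0.2096) = -60.39°.
Adding 360° brings this into [0°, 360°): 300°.

300°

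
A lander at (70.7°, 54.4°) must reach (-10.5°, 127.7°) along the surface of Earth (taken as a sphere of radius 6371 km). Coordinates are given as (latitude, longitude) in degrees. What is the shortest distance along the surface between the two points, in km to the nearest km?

In radians: φ₁ = 1.2339, φ₂ = -0.1833, Δλ = 73.300° = 1.2793 rad.
cos c = sin φ₁ sin φ₂ + cos φ₁ cos φ₂ cos Δλ = (0.9438)(-0.1822) + (0.3305)(0.9833)(0.2874) = -0.07861,
so c = arccos(-0.07861) = 1.64949 rad.
Distance = R·c = 6371 × 1.6495 ≈ 10509 km.

10509 km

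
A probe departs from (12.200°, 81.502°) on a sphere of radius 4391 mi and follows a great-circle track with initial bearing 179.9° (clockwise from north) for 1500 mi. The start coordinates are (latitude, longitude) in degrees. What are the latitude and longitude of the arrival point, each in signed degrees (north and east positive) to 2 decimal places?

-7.37°, 81.54°

Angular distance δ = d/R = 1500/4391 = 0.34161 rad; initial bearing θ = 3.1398 rad.
sin φ₂ = sin φ₁ cos δ + cos φ₁ sin δ cos θ = (0.2113)(0.9422) + (0.9774)(0.3350)(-1.0000) = -0.1283, so φ₂ = -7.37°.
Δλ = atan2(sin θ sin δ cos φ₁, cos δ − sin φ₁ sin φ₂) = atan2(0.0006, 0.9693) = 0.034°.
λ₂ = 81.502° + 0.034° = 81.54°.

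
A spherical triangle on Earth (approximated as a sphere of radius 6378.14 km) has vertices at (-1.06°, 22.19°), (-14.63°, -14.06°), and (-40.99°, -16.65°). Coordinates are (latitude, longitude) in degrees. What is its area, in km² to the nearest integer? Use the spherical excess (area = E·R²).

6344095 km²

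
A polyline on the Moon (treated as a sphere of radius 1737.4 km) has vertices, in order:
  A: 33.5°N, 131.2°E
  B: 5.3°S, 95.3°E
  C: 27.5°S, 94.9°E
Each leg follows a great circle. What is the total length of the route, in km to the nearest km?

2237 km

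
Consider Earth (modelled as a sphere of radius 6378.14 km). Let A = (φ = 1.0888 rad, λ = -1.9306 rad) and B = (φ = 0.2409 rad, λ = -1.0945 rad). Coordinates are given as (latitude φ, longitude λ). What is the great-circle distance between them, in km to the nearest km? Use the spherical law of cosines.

6582 km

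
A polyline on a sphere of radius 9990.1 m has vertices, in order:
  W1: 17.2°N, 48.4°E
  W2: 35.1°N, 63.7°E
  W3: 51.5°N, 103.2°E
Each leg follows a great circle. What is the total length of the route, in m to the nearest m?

Leg W1→W2: central angle 0.3927 rad, distance 3922.7 m.
Leg W2→W3: central angle 0.5680 rad, distance 5674.0 m.
Total: 3922.7 + 5674.0 ≈ 9597 m.

9597 m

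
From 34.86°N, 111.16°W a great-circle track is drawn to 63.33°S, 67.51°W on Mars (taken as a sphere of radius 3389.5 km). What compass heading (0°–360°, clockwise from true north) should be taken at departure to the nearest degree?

161°

Δλ = 43.650° = 0.7618 rad.
y = sin Δλ · cos φ₂ = (0.6903)(0.4489) = 0.3098
x = cos φ₁ sin φ₂ − sin φ₁ cos φ₂ cos Δλ = (0.8206)(-0.8936) − (0.5716)(0.4489)(0.7236) = -0.9189
θ = atan2(y, x) = 161.37°, so the bearing is 161°.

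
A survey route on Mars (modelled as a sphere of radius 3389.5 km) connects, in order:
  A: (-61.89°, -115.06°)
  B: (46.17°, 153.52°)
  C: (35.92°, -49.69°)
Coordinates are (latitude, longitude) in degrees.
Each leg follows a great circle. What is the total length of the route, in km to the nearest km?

Leg A→B: central angle 2.2710 rad, distance 7697.6 km.
Leg B→C: central angle 1.6632 rad, distance 5637.3 km.
Total: 7697.6 + 5637.3 ≈ 13335 km.

13335 km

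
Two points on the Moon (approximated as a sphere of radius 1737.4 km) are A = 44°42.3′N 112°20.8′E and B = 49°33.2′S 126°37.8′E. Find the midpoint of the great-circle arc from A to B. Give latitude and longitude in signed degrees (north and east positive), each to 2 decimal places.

The central angle between A and B is δ = 1.6594 rad.
With f = 0.5, the slerp weights are sin((1−f)δ)/sin δ = 0.7406 and sin(fδ)/sin δ = 0.7406.
Weighted sum of the unit vectors: (0.7406)·(-0.2702,0.6574,0.7035) + (0.7406)·(-0.3871,0.5206,-0.7610) = (-0.4868, 0.8725, -0.0426).
Converting back: φ = atan2(z, √(x²+y²)) = -2.44°, λ = atan2(y, x) = 119.16°.

-2.44°, 119.16°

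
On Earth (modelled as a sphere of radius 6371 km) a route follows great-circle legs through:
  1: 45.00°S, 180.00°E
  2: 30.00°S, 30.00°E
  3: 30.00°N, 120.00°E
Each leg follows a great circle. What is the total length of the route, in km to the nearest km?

Leg 1→2: central angle 1.7485 rad, distance 11139.7 km.
Leg 2→3: central angle 1.8235 rad, distance 11617.4 km.
Total: 11139.7 + 11617.4 ≈ 22757 km.

22757 km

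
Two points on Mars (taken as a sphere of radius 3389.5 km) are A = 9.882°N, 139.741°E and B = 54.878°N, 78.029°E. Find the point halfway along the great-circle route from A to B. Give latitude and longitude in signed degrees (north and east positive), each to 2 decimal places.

The central angle between A and B is δ = 1.1495 rad.
With f = 0.5, the slerp weights are sin((1−f)δ)/sin δ = 0.5957 and sin(fδ)/sin δ = 0.5957.
Weighted sum of the unit vectors: (0.5957)·(-0.7518,0.6367,0.1716) + (0.5957)·(0.1193,0.5628,0.8179) = (-0.3768, 0.7145, 0.5895).
Converting back: φ = atan2(z, √(x²+y²)) = 36.12°, λ = atan2(y, x) = 117.80°.

36.12°, 117.80°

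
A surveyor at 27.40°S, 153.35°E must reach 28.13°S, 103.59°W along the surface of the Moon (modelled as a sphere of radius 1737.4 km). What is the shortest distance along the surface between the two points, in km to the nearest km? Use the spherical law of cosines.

2660 km

Let φ₁ = -0.4782 rad, φ₂ = -0.4910 rad, and Δλ = 1.7987 rad.
cos c = sin φ₁ sin φ₂ + cos φ₁ cos φ₂ cos Δλ = (-0.4602)(-0.4715) + (0.8878)(0.8819)(-0.2260) = 0.04005,
so c = arccos(0.04005) = 1.53074 rad.
Distance = R·c = 1737.4 × 1.5307 ≈ 2660 km.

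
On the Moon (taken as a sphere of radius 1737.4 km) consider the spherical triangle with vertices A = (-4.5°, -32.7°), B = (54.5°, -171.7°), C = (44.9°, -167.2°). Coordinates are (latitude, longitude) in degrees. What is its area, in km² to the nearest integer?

Side lengths (central angles): a = 0.1750, b = 2.1536, c = 2.0953 rad; semiperimeter s = 2.2119.
By l'Huilier's theorem, tan(E/4) = √[tan(s/2) tan((s−a)/2) tan((s−b)/2) tan((s−c)/2)], giving spherical excess E = 0.2965 rad.
Area = E·R² = 0.2965 × (1737.4)² ≈ 894935 km².

894935 km²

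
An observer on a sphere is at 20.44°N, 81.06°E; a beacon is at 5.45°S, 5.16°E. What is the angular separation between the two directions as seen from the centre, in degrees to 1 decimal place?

Let φ₁ = 0.3567 rad, φ₂ = -0.0951 rad, and Δλ = -1.3247 rad.
Haversine: a = sin²(Δφ/2) + cos φ₁ cos φ₂ sin²(Δλ/2) = 0.0502 + (0.9370)(0.9955)(0.3782) = 0.40296.
Central angle c = 2·arcsin(√a) = 1.37548 rad.
So the angular separation is 78.8°.

78.8°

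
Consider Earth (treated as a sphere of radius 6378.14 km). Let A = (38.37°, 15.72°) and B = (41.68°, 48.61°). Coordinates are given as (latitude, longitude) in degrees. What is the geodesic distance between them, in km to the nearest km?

In radians: φ₁ = 0.6697, φ₂ = 0.7275, Δλ = 32.890° = 0.5740 rad.
Haversine: a = sin²(Δφ/2) + cos φ₁ cos φ₂ sin²(Δλ/2) = 0.0008 + (0.7840)(0.7469)(0.0801) = 0.04776.
Central angle c = 2·arcsin(√a) = 0.44065 rad.
Distance = R·c = 6378.14 × 0.4406 ≈ 2811 km.

2811 km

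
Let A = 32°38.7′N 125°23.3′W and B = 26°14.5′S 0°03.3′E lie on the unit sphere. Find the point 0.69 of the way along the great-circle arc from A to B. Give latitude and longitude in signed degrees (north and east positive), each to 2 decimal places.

The central angle between A and B is δ = 2.3138 rad.
With f = 0.69, the slerp weights are sin((1−f)δ)/sin δ = 0.8926 and sin(fδ)/sin δ = 1.3574.
Weighted sum of the unit vectors: (0.8926)·(-0.4876,-0.6865,0.5394) + (1.3574)·(0.8969,0.0009,-0.4422) = (0.7823, -0.6115, -0.1187).
Converting back: φ = atan2(z, √(x²+y²)) = -6.82°, λ = atan2(y, x) = -38.02°.

-6.82°, -38.02°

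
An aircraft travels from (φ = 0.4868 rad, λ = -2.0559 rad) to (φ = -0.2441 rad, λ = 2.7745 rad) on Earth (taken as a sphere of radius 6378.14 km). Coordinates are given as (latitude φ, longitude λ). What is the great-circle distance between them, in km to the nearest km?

Let φ₁ = 0.4868 rad, φ₂ = -0.2441 rad, and Δλ = -1.4528 rad.
Haversine: a = sin²(Δφ/2) + cos φ₁ cos φ₂ sin²(Δλ/2) = 0.1277 + (0.8838)(0.9704)(0.4411) = 0.50604.
Central angle c = 2·arcsin(√a) = 1.58288 rad.
Distance = R·c = 6378.14 × 1.5829 ≈ 10096 km.

10096 km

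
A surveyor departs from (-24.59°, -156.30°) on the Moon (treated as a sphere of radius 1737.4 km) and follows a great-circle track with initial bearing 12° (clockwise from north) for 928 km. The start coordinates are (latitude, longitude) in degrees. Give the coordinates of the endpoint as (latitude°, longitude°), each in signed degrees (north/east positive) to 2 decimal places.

5.43°, -150.20°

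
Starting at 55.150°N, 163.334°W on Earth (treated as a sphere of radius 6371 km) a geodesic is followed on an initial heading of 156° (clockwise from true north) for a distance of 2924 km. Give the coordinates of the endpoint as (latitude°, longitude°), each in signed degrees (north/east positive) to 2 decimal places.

30.30°, -151.29°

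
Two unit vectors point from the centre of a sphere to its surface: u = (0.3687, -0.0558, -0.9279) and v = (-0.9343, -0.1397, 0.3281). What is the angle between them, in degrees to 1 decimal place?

u·v = -0.6411; |u| = 1.0000, |v| = 1.0000.
cos θ = (u·v)/(|u||v|) = -0.6411, so θ = 129.9°.

129.9°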